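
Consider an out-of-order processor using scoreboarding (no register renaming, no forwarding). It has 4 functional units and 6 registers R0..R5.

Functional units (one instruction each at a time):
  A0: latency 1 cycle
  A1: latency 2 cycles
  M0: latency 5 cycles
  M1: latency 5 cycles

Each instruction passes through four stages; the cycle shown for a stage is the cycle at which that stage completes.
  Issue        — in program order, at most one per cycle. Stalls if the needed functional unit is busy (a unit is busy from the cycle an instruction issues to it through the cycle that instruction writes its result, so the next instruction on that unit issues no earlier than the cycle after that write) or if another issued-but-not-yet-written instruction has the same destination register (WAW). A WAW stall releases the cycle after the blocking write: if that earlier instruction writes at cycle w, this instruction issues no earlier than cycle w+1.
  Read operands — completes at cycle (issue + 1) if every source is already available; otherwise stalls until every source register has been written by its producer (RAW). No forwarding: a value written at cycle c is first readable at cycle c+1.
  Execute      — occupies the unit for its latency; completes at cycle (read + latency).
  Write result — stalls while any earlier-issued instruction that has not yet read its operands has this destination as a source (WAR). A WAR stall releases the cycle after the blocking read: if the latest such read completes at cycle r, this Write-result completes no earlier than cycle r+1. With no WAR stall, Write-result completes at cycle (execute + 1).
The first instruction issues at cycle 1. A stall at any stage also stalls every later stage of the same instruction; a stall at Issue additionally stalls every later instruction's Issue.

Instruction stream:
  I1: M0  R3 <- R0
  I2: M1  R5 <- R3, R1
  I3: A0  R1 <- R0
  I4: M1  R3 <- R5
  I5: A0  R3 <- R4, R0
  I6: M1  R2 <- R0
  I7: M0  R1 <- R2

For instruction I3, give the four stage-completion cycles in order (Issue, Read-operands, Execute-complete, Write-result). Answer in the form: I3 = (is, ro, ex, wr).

I3 = (3, 4, 5, 10)

c1: I1→M0
c2: I1 RO | I2→M1
c3: I3→A0
c4: I3 RO
c5: I3 EX
c7: I1 EX
c8: I1 WR R3
c9: I2 RO
c10: I3 WR R1
c14: I2 EX
c15: I2 WR R5
c16: I4→M1
c17: I4 RO
c22: I4 EX
c23: I4 WR R3
c24: I5→A0
c25: I5 RO | I6→M1
c26: I5 EX | I6 RO | I7→M0
c27: I5 WR R3
c31: I6 EX
c32: I6 WR R2
c33: I7 RO
c38: I7 EX
c39: I7 WR R1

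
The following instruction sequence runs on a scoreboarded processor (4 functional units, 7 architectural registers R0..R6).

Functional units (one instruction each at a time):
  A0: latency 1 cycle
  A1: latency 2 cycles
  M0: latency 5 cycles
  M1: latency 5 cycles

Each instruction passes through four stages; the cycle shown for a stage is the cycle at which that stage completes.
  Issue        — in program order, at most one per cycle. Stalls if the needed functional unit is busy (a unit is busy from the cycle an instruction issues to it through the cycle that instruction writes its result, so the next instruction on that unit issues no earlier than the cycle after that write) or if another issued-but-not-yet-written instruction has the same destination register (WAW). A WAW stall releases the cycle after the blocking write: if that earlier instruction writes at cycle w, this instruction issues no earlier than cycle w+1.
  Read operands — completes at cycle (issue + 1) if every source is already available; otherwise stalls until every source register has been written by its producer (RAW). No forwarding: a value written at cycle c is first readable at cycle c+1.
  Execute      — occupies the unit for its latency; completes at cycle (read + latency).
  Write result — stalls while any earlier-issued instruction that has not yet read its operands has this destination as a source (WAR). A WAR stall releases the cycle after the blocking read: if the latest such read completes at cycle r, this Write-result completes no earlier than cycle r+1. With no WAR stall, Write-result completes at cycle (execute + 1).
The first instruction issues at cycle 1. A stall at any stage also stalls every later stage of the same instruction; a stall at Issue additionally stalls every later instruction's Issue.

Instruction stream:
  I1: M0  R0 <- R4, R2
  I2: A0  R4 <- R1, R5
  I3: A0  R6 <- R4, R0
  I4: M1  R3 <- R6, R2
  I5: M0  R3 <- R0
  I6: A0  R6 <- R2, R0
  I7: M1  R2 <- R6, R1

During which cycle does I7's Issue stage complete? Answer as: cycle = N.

I1 -> (1, 2, 7, 8)
I2 -> (2, 3, 4, 5)
I3 -> (6, 9, 10, 11)  // struct: A0 busy until I2 writes@5, RAW R0: wait I1 write@8
I4 -> (7, 12, 17, 18)  // RAW R6: wait I3 write@11
I5 -> (19, 20, 25, 26)  // WAW R3: wait I4 write@18
I6 -> (20, 21, 22, 23)
I7 -> (21, 24, 29, 30)  // RAW R6: wait I6 write@23

cycle = 21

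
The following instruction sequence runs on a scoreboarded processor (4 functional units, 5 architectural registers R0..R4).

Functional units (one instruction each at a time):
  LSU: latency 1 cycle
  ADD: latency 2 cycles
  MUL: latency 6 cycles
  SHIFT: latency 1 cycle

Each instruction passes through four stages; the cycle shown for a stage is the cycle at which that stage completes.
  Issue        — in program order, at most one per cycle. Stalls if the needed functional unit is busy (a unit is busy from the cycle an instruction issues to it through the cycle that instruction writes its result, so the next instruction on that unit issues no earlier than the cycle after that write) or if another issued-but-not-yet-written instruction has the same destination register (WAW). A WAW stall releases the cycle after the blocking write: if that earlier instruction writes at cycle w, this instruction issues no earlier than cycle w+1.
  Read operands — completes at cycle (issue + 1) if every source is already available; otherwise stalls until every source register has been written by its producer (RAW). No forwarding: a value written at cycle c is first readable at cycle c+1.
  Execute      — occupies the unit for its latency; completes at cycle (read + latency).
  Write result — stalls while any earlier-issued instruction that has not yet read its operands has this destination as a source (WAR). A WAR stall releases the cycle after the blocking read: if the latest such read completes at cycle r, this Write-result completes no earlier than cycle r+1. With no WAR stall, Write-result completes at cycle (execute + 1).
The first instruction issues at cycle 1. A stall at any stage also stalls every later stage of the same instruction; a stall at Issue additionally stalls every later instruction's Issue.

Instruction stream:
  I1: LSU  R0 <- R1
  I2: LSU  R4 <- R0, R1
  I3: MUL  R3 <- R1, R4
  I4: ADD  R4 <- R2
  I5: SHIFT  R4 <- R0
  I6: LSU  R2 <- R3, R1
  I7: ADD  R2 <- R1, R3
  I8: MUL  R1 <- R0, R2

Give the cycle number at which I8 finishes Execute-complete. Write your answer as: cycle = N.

cycle = 31

I1 -> (1, 2, 3, 4)
I2 -> (5, 6, 7, 8)  // struct: LSU busy until I1 writes@4
I3 -> (6, 9, 15, 16)  // RAW R4: wait I2 write@8
I4 -> (9, 10, 12, 13)  // WAW R4: wait I2 write@8
I5 -> (14, 15, 16, 17)  // WAW R4: wait I4 write@13
I6 -> (15, 17, 18, 19)  // RAW R3: wait I3 write@16
I7 -> (20, 21, 23, 24)  // WAW R2: wait I6 write@19
I8 -> (21, 25, 31, 32)  // RAW R2: wait I7 write@24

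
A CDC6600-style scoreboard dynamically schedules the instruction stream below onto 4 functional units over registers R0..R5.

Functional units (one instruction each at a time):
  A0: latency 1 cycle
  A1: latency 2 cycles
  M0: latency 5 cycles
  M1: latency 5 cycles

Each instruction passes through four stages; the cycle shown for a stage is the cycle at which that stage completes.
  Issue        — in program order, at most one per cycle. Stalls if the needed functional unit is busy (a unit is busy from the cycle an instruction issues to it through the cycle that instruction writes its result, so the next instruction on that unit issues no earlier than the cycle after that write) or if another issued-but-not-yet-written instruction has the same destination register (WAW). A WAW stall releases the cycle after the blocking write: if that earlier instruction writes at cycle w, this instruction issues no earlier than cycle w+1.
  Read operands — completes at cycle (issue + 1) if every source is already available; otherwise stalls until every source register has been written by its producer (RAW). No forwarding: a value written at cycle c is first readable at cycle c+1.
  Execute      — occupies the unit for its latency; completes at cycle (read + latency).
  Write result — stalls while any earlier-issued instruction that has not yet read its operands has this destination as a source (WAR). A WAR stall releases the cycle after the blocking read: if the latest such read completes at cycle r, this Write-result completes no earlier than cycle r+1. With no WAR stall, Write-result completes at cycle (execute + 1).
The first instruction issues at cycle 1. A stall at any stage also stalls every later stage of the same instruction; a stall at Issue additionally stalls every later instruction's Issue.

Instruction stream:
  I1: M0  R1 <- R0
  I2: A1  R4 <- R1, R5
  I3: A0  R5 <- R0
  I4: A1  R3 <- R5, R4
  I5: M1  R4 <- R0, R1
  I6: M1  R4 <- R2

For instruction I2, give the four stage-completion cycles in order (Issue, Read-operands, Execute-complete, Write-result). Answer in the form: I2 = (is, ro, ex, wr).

I2 = (2, 9, 11, 12)

c1: I1 dispatched to M0
c2: I1 operands ready · I2 dispatched to A1
c3: I3 dispatched to A0
c4: I3 operands ready
c5: I3 complete
c7: I1 complete
c8: R1←I1
c9: I2 operands ready
c10: R5←I3
c11: I2 complete
c12: R4←I2
c13: I4 dispatched to A1
c14: I4 operands ready · I5 dispatched to M1
c15: I5 operands ready
c16: I4 complete
c17: R3←I4
c20: I5 complete
c21: R4←I5
c22: I6 dispatched to M1
c23: I6 operands ready
c28: I6 complete
c29: R4←I6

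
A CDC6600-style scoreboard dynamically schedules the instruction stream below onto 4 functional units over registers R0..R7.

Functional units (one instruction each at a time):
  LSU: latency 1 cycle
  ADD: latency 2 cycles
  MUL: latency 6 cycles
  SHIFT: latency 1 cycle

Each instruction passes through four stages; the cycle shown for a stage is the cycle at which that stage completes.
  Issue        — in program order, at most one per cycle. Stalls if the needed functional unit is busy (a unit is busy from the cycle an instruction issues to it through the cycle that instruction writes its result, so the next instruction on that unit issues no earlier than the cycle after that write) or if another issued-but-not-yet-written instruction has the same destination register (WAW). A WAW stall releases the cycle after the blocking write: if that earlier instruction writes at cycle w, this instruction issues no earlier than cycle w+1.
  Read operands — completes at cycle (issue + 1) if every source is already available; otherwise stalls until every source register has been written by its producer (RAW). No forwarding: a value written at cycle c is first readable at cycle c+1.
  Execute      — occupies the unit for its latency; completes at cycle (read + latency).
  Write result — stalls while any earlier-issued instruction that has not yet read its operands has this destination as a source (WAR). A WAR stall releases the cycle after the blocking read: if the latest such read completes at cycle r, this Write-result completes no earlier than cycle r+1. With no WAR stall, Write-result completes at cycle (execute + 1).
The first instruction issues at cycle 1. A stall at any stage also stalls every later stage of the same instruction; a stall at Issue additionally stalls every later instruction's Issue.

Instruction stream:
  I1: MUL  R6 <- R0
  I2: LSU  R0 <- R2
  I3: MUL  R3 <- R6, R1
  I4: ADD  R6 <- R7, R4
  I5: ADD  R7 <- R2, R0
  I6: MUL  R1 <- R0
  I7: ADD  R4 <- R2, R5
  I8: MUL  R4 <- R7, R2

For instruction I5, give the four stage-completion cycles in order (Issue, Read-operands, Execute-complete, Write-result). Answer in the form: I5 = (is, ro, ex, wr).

I5 = (16, 17, 19, 20)

I1 -> (1, 2, 8, 9)
I2 -> (2, 3, 4, 5)
I3 -> (10, 11, 17, 18)  // struct: MUL busy until I1 writes@9
I4 -> (11, 12, 14, 15)
I5 -> (16, 17, 19, 20)  // struct: ADD busy until I4 writes@15
I6 -> (19, 20, 26, 27)  // struct: MUL busy until I3 writes@18
I7 -> (21, 22, 24, 25)  // struct: ADD busy until I5 writes@20
I8 -> (28, 29, 35, 36)  // struct: MUL busy until I6 writes@27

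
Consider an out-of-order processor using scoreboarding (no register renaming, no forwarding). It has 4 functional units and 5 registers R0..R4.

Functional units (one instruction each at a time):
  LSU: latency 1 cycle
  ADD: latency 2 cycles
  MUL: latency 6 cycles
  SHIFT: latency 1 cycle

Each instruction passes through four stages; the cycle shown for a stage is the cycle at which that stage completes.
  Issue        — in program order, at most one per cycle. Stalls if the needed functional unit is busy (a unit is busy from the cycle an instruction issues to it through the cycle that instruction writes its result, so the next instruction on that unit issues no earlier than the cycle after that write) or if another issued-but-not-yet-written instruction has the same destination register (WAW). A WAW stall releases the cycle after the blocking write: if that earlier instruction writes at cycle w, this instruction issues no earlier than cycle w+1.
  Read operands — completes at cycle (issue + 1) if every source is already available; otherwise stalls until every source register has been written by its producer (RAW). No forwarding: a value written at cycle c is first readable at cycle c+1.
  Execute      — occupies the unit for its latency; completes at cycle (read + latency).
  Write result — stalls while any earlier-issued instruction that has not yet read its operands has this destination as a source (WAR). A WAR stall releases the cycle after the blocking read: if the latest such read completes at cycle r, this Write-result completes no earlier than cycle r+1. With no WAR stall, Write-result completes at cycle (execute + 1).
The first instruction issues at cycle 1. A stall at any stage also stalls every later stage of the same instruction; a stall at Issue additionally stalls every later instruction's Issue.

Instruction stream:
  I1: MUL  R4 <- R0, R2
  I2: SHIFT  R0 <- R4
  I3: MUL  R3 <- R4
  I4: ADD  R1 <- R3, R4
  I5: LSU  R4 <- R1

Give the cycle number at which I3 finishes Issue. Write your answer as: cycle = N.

[1] I1 dispatched to MUL
[2] I1 operands ready; I2 dispatched to SHIFT
[8] I1 complete
[9] R4←I1
[10] I2 operands ready; I3 dispatched to MUL
[11] I2 complete; I3 operands ready; I4 dispatched to ADD
[12] R0←I2; I5 dispatched to LSU
[17] I3 complete
[18] R3←I3
[19] I4 operands ready
[21] I4 complete
[22] R1←I4
[23] I5 operands ready
[24] I5 complete
[25] R4←I5

cycle = 10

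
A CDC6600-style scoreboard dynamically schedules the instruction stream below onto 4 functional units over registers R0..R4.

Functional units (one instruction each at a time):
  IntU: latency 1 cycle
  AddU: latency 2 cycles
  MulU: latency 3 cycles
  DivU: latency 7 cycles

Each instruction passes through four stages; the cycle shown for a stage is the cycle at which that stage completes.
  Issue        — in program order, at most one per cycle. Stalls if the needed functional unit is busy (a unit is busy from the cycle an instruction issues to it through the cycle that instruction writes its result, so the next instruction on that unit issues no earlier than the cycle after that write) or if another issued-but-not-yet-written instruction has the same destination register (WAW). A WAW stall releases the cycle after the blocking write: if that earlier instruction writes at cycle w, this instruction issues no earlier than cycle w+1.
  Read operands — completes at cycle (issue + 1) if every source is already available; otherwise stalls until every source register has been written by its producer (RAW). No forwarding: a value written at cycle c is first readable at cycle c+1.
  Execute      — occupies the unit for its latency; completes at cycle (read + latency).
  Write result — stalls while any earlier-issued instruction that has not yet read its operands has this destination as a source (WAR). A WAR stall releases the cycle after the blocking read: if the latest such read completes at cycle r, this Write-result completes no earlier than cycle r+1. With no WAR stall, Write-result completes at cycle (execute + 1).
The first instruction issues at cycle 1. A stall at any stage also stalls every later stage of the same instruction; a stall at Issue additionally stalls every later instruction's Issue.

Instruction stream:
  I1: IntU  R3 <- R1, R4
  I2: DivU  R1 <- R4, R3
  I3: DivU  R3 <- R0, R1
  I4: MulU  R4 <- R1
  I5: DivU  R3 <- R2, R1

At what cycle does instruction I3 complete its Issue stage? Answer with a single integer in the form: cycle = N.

I1 -> (1, 2, 3, 4)
I2 -> (2, 5, 12, 13)  // RAW R3: wait I1 write@4
I3 -> (14, 15, 22, 23)  // struct: DivU busy until I2 writes@13
I4 -> (15, 16, 19, 20)
I5 -> (24, 25, 32, 33)  // struct: DivU busy until I3 writes@23

cycle = 14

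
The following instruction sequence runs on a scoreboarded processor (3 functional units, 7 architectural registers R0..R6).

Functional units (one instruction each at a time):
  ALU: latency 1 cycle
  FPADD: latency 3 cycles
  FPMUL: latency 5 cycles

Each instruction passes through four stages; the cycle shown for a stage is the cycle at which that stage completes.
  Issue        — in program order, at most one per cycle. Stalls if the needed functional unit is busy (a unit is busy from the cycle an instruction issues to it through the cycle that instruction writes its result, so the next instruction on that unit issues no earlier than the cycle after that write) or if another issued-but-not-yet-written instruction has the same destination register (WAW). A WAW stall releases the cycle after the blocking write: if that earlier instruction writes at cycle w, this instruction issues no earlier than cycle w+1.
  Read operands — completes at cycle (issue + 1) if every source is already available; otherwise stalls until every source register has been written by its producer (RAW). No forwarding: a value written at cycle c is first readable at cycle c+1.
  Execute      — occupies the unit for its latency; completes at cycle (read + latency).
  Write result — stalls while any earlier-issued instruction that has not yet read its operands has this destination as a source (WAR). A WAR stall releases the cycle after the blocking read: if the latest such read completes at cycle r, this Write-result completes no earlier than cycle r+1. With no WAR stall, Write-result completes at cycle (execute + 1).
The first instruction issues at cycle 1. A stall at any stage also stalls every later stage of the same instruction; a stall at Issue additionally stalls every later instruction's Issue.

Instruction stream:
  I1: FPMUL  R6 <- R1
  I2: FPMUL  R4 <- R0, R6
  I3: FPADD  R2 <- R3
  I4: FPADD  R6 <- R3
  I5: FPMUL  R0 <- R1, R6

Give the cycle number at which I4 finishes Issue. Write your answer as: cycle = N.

cycle = 16

1) issue 1, read 2, done 7, write 8
2) issue 9, read 10, done 15, write 16  <struct: FPMUL busy until I1 writes@8>
3) issue 10, read 11, done 14, write 15
4) issue 16, read 17, done 20, write 21  <struct: FPADD busy until I3 writes@15>
5) issue 17, read 22, done 27, write 28  <RAW R6: wait I4 write@21>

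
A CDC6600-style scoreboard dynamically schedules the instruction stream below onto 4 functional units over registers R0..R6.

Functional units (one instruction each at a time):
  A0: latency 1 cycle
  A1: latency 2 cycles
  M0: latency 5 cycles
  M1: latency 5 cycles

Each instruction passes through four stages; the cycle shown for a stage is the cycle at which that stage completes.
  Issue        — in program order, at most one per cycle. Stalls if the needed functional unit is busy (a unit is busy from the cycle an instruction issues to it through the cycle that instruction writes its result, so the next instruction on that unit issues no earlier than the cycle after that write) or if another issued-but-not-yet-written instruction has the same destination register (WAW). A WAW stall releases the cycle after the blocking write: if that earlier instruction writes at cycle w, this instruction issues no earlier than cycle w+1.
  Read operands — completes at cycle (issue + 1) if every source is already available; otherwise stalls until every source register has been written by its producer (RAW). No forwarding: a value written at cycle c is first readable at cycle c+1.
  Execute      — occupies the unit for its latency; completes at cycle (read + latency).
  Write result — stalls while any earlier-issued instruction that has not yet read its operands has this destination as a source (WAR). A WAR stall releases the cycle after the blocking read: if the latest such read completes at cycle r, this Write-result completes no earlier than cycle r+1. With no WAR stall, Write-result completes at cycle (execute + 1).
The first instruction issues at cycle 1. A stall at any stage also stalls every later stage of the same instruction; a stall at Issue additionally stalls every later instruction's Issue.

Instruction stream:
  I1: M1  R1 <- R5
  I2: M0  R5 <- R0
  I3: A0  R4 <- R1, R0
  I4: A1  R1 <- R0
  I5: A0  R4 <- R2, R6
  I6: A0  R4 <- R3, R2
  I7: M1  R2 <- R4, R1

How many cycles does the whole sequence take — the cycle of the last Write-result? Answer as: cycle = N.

t=1  I1 issues→M1
t=2  I1 reads | I2 issues→M0
t=3  I2 reads | I3 issues→A0
t=7  I1 exec-done
t=8  I1 writes R1 | I2 exec-done
t=9  I2 writes R5 | I3 reads | I4 issues→A1
t=10  I3 exec-done | I4 reads
t=11  I3 writes R4
t=12  I4 exec-done | I5 issues→A0
t=13  I4 writes R1 | I5 reads
t=14  I5 exec-done
t=15  I5 writes R4
t=16  I6 issues→A0
t=17  I6 reads | I7 issues→M1
t=18  I6 exec-done
t=19  I6 writes R4
t=20  I7 reads
t=25  I7 exec-done
t=26  I7 writes R2

cycle = 26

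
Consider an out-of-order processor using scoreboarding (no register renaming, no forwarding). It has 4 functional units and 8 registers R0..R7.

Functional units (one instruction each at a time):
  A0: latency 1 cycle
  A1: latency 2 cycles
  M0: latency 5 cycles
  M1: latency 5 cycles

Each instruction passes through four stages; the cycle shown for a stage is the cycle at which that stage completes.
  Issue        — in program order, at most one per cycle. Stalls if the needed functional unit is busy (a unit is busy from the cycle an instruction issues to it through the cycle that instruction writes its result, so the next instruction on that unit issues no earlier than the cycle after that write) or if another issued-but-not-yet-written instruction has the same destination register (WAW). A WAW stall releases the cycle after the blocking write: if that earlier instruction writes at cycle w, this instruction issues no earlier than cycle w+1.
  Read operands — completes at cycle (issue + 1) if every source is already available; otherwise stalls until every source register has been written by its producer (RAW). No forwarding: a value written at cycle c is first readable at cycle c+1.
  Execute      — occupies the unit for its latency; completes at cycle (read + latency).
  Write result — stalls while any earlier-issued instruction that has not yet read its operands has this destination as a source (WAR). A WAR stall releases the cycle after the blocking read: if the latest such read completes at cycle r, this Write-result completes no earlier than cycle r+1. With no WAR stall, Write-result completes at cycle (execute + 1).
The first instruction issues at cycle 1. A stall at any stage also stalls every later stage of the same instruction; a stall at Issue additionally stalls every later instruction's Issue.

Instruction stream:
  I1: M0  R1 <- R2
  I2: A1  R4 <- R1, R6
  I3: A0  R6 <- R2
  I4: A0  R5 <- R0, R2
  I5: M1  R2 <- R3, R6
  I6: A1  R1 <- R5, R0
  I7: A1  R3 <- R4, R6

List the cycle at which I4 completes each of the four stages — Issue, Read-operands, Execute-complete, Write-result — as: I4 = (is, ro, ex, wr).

I4 = (11, 12, 13, 14)

I1: IS=1 RO=2 EX=7 WR=8
I2: IS=2 RO=9 EX=11 WR=12  [RAW R1: wait I1 write@8]
I3: IS=3 RO=4 EX=5 WR=10  [WAR R6: wait I2 read@9]
I4: IS=11 RO=12 EX=13 WR=14  [struct: A0 busy until I3 writes@10]
I5: IS=12 RO=13 EX=18 WR=19
I6: IS=13 RO=15 EX=17 WR=18  [RAW R5: wait I4 write@14]
I7: IS=19 RO=20 EX=22 WR=23  [struct: A1 busy until I6 writes@18]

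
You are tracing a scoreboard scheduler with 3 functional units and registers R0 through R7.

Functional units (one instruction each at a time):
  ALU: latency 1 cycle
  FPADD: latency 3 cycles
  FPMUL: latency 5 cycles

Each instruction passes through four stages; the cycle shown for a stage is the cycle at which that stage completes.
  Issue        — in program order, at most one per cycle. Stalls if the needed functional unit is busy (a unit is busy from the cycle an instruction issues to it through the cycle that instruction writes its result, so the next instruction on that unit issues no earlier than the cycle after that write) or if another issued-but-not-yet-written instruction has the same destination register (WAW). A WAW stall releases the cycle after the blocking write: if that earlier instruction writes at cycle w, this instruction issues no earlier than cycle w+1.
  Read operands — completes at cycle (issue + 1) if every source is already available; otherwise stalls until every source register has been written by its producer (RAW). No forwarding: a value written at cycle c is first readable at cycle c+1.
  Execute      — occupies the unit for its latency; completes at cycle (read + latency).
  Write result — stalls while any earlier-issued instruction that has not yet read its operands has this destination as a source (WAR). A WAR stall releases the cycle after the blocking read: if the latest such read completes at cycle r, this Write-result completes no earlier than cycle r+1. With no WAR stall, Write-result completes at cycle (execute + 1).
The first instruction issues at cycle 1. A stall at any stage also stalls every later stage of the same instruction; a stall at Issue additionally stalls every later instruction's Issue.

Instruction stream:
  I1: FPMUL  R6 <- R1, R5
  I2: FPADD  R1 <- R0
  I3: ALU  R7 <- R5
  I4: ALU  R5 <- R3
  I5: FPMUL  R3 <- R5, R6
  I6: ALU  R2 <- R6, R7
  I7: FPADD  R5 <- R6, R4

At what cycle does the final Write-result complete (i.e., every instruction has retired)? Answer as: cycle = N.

1) issue 1, read 2, done 7, write 8
2) issue 2, read 3, done 6, write 7
3) issue 3, read 4, done 5, write 6
4) issue 7, read 8, done 9, write 10  <struct: ALU busy until I3 writes@6>
5) issue 9, read 11, done 16, write 17  <struct: FPMUL busy until I1 writes@8 / RAW R5: wait I4 write@10>
6) issue 11, read 12, done 13, write 14  <struct: ALU busy until I4 writes@10>
7) issue 12, read 13, done 16, write 17

cycle = 17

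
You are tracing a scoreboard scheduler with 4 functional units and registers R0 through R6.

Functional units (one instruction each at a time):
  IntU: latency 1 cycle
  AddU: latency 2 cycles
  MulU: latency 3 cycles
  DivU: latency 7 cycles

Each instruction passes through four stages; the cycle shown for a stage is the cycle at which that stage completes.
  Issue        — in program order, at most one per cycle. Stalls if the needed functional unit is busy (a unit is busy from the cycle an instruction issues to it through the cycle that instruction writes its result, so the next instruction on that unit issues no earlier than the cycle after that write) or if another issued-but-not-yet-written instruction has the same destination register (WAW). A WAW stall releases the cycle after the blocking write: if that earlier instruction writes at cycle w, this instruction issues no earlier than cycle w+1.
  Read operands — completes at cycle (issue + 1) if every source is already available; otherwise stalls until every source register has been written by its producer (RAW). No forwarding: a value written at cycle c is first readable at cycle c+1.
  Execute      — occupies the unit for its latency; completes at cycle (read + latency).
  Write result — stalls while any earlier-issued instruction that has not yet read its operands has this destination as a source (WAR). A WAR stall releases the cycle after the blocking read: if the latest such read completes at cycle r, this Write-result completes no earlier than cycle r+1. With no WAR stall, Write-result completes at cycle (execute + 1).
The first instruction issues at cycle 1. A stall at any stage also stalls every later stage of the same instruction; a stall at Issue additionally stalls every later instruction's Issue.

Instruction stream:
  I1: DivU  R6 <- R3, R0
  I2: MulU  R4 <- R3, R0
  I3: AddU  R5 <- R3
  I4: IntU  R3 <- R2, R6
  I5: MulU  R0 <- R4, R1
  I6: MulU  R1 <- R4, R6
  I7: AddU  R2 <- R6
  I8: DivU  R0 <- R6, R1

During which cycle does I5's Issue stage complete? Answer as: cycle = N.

I1  is:1  ro:2  ex:9  wr:10
I2  is:2  ro:3  ex:6  wr:7
I3  is:3  ro:4  ex:6  wr:7
I4  is:4  ro:11  ex:12  wr:13  — RAW R6: wait I1 write@10
I5  is:8  ro:9  ex:12  wr:13  — struct: MulU busy until I2 writes@7
I6  is:14  ro:15  ex:18  wr:19  — struct: MulU busy until I5 writes@13
I7  is:15  ro:16  ex:18  wr:19
I8  is:16  ro:20  ex:27  wr:28  — RAW R1: wait I6 write@19

cycle = 8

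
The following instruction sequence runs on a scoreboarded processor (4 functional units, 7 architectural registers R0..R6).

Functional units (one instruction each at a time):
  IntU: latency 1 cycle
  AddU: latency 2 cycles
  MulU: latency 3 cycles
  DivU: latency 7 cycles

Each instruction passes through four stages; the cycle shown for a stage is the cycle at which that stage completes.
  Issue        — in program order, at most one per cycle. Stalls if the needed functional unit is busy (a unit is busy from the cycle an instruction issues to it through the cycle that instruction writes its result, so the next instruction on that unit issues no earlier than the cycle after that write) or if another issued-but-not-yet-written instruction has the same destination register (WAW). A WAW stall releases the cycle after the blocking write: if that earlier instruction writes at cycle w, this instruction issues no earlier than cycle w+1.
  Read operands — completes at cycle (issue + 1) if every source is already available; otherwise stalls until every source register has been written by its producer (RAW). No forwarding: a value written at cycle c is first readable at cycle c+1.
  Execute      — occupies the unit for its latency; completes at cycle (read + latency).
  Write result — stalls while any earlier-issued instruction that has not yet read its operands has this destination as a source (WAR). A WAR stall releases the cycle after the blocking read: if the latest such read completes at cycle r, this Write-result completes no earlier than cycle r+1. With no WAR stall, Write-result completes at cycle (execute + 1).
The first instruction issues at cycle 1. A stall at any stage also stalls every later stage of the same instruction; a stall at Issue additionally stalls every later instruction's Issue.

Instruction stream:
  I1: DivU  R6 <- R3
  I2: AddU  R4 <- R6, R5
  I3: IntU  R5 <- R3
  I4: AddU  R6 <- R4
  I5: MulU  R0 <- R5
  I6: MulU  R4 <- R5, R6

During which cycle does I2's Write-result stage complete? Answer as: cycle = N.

cycle 1: I1 issues→DivU
cycle 2: I1 reads; I2 issues→AddU
cycle 3: I3 issues→IntU
cycle 4: I3 reads
cycle 5: I3 exec-done
cycle 9: I1 exec-done
cycle 10: I1 writes R6
cycle 11: I2 reads
cycle 12: I3 writes R5
cycle 13: I2 exec-done
cycle 14: I2 writes R4
cycle 15: I4 issues→AddU
cycle 16: I4 reads; I5 issues→MulU
cycle 17: I5 reads
cycle 18: I4 exec-done
cycle 19: I4 writes R6
cycle 20: I5 exec-done
cycle 21: I5 writes R0
cycle 22: I6 issues→MulU
cycle 23: I6 reads
cycle 26: I6 exec-done
cycle 27: I6 writes R4

cycle = 14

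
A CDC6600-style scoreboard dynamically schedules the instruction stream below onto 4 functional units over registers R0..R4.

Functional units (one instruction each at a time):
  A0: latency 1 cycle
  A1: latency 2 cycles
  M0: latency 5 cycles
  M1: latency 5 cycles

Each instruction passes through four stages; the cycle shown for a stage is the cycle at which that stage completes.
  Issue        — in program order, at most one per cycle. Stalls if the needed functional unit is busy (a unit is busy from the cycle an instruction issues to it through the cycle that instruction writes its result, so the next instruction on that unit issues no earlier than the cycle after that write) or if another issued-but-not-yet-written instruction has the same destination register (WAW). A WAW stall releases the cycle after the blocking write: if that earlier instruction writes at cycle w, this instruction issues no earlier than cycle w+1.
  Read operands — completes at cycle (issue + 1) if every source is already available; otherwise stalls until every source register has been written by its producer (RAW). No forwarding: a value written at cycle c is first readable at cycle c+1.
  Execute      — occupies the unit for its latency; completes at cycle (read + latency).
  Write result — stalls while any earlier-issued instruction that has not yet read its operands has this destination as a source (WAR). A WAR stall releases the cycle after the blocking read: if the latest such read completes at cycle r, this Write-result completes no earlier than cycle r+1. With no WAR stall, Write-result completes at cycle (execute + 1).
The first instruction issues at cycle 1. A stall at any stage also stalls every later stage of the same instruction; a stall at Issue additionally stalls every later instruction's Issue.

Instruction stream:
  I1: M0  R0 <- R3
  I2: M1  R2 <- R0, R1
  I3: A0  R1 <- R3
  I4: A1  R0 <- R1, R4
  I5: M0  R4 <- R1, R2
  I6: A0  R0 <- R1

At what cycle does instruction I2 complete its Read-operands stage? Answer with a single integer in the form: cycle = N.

1) issue 1, read 2, done 7, write 8
2) issue 2, read 9, done 14, write 15  <RAW R0: wait I1 write@8>
3) issue 3, read 4, done 5, write 10  <WAR R1: wait I2 read@9>
4) issue 9, read 11, done 13, write 14  <WAW R0: wait I1 write@8 / RAW R1: wait I3 write@10>
5) issue 10, read 16, done 21, write 22  <RAW R2: wait I2 write@15>
6) issue 15, read 16, done 17, write 18  <WAW R0: wait I4 write@14>

cycle = 9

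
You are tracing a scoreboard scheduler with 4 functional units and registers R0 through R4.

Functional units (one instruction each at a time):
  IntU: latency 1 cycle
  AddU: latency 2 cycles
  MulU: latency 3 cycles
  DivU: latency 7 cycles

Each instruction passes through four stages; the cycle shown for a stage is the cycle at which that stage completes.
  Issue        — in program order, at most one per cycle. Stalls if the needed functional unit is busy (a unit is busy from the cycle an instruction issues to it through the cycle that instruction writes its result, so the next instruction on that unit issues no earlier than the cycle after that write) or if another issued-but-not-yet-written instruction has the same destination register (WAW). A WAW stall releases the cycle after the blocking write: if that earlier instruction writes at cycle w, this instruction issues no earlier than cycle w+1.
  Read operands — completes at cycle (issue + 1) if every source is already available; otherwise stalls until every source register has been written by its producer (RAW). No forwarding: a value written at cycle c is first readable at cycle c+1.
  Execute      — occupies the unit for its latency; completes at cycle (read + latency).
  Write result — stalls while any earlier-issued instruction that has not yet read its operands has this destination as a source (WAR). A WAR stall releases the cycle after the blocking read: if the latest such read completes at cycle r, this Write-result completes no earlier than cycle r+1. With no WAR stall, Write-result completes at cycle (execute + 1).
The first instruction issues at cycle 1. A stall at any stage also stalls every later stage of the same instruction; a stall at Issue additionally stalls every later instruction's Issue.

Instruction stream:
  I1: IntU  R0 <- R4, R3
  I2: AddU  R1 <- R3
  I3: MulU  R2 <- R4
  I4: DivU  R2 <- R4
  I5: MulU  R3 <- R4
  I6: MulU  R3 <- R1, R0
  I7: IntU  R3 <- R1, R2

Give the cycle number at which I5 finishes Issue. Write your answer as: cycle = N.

cycle = 10

c1: I1 issues→IntU
c2: I1 reads · I2 issues→AddU
c3: I1 exec-done · I2 reads · I3 issues→MulU
c4: I1 writes R0 · I3 reads
c5: I2 exec-done
c6: I2 writes R1
c7: I3 exec-done
c8: I3 writes R2
c9: I4 issues→DivU
c10: I4 reads · I5 issues→MulU
c11: I5 reads
c14: I5 exec-done
c15: I5 writes R3
c16: I6 issues→MulU
c17: I4 exec-done · I6 reads
c18: I4 writes R2
c20: I6 exec-done
c21: I6 writes R3
c22: I7 issues→IntU
c23: I7 reads
c24: I7 exec-done
c25: I7 writes R3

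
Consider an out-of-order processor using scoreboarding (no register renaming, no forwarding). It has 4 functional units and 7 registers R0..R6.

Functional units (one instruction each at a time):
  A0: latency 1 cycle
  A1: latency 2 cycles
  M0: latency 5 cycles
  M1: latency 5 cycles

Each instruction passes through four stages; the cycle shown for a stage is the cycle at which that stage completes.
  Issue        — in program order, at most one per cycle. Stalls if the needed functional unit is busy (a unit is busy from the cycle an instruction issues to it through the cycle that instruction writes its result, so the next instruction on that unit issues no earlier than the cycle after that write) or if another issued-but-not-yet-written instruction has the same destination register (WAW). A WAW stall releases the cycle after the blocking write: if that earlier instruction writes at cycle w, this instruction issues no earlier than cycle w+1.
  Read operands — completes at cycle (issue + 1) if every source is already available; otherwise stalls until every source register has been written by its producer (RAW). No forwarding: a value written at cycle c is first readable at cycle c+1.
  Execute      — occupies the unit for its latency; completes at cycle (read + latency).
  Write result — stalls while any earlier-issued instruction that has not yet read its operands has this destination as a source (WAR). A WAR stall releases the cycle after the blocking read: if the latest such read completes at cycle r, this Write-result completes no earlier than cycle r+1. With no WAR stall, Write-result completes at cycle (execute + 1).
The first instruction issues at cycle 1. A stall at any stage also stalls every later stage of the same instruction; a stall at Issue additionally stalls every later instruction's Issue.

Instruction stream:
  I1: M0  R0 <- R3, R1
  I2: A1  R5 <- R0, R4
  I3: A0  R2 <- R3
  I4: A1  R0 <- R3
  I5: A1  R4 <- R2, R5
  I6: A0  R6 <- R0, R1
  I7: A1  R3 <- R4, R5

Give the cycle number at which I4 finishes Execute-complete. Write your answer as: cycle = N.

[I1] 1/2/7/8
[I2] 2/9/11/12  (RAW R0: wait I1 write@8)
[I3] 3/4/5/6
[I4] 13/14/16/17  (struct: A1 busy until I2 writes@12)
[I5] 18/19/21/22  (struct: A1 busy until I4 writes@17)
[I6] 19/20/21/22
[I7] 23/24/26/27  (struct: A1 busy until I5 writes@22)

cycle = 16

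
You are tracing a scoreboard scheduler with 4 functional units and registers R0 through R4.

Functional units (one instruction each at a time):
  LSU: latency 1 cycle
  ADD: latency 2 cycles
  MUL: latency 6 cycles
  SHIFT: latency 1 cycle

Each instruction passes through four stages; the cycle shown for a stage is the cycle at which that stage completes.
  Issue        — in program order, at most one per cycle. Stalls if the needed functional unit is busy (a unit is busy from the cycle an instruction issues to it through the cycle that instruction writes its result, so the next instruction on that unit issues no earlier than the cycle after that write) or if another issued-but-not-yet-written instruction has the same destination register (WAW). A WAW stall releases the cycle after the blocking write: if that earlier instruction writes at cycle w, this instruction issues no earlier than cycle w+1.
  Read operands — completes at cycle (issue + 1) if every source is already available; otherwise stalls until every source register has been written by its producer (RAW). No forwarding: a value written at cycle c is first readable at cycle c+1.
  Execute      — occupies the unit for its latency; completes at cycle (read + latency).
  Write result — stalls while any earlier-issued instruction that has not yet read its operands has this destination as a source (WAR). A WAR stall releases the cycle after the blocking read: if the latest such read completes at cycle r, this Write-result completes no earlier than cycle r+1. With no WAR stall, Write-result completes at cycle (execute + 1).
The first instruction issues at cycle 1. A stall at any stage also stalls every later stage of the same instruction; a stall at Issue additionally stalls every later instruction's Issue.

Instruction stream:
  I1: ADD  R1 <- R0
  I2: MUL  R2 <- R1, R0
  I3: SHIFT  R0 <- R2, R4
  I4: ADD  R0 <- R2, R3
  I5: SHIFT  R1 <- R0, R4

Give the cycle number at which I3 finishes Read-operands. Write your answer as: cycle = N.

cycle = 14

t=1  I1 issues→ADD
t=2  I1 reads, I2 issues→MUL
t=3  I3 issues→SHIFT
t=4  I1 exec-done
t=5  I1 writes R1
t=6  I2 reads
t=12  I2 exec-done
t=13  I2 writes R2
t=14  I3 reads
t=15  I3 exec-done
t=16  I3 writes R0
t=17  I4 issues→ADD
t=18  I4 reads, I5 issues→SHIFT
t=20  I4 exec-done
t=21  I4 writes R0
t=22  I5 reads
t=23  I5 exec-done
t=24  I5 writes R1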